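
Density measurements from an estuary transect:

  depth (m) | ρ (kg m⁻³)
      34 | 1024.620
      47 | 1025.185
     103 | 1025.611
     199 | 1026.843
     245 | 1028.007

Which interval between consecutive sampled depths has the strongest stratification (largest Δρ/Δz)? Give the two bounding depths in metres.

Compute the density gradient over each adjacent pair:
  34–47 m: Δρ/Δz = 0.565/13 = 0.043 kg m⁻⁴
  47–103 m: Δρ/Δz = 0.426/56 = 7.6 × 10⁻³ kg m⁻⁴
  103–199 m: Δρ/Δz = 1.232/96 = 0.013 kg m⁻⁴
  199–245 m: Δρ/Δz = 1.164/46 = 0.025 kg m⁻⁴
The largest gradient is in the 34–47 m interval — the pycnocline.

34–47 m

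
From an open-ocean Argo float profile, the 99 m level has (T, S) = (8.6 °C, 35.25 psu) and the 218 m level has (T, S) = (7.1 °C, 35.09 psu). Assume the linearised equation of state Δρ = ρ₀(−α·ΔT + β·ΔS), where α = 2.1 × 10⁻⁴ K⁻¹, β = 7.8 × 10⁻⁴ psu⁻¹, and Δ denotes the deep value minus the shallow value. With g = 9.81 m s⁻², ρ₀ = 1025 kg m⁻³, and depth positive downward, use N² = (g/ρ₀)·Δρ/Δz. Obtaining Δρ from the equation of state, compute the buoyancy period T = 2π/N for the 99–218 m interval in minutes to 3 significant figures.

26.4 min

ΔT = -1.5 K, ΔS = -0.16 psu (deep − shallow).
Δρ/ρ₀ = −αΔT + βΔS = 3.15 × 10⁻⁴ − 1.248 × 10⁻⁴ = 1.902 × 10⁻⁴, so Δρ ≈ 0.1950 kg m⁻³.
N² = (g/ρ₀)·Δρ/Δz = g·(Δρ/ρ₀)/Δz = 9.81 × 1.902 × 10⁻⁴ / 119 = 1.5680 × 10⁻⁵ s⁻².
N = √(1.5680 × 10⁻⁵) = 3.9598 × 10⁻³ rad s⁻¹ → T = 2π/N = 1.5867 × 10³ s = 26.445 min ≈ 26.4 min.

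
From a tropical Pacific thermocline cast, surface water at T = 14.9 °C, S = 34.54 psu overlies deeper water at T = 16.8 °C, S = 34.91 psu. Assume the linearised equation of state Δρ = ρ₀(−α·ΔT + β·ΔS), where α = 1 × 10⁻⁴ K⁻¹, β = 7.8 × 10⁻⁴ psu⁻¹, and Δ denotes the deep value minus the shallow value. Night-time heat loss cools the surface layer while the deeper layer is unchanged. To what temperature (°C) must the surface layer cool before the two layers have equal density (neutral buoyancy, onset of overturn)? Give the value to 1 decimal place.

13.9 °C

Neutral buoyancy requires Δρ = 0, i.e. −α(T_deep − T_surf′) + β(S_deep − S_surf) = 0.
T_surf′ = T_deep − (β/α)·ΔS = 16.8 − (7.8 × 10⁻⁴/1 × 10⁻⁴)·(+0.37) = 13.914 °C.
Cooling required: 14.9 − (13.914) = 0.986 °C.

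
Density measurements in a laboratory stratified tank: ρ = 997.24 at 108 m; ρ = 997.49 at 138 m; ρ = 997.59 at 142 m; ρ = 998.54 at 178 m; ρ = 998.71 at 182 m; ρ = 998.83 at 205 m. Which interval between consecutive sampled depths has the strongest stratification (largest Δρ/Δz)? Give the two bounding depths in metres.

178–182 m

Compute the density gradient over each adjacent pair:
  108–138 m: Δρ/Δz = 0.25/30 = 8.3 × 10⁻³ kg m⁻⁴
  138–142 m: Δρ/Δz = 0.10/4 = 0.025 kg m⁻⁴
  142–178 m: Δρ/Δz = 0.95/36 = 0.026 kg m⁻⁴
  178–182 m: Δρ/Δz = 0.17/4 = 0.043 kg m⁻⁴
  182–205 m: Δρ/Δz = 0.12/23 = 5.2 × 10⁻³ kg m⁻⁴
The largest gradient is in the 178–182 m interval — the pycnocline.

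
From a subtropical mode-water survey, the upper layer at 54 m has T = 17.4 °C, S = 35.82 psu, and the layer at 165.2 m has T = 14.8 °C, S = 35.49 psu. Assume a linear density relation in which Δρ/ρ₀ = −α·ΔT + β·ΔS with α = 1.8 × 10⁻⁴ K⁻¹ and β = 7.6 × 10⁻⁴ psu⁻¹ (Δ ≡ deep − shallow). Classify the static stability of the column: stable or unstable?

ΔT = 14.8 − 17.4 = -2.6 K and ΔS = 35.49 − 35.82 = -0.33 psu (deep − shallow).
−αΔT = 4.68 × 10⁻⁴; βΔS = -2.508 × 10⁻⁴; sum Δρ/ρ₀ = 2.172 × 10⁻⁴.
Δρ/ρ₀ > 0, so Δρ > 0: deeper water is denser → statically stable.

stable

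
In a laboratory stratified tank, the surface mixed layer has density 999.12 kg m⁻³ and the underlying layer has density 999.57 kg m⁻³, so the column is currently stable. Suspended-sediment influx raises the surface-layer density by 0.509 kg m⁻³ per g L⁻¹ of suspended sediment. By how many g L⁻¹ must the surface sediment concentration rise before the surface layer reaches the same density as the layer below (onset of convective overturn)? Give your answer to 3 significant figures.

Density deficit of the surface layer: 999.57 − 999.12 = 0.45 kg m⁻³.
Required change = 0.45 / 0.509 = 0.884 g L⁻¹.

0.884 g L⁻¹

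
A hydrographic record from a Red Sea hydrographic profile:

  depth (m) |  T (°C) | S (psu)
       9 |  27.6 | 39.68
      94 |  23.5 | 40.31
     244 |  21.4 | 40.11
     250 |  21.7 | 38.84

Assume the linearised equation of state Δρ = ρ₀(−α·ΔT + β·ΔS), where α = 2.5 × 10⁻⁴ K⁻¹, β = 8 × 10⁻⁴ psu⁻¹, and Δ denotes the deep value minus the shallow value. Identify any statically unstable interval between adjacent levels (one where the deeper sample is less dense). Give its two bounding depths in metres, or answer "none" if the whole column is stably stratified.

244–250 m

Evaluate Δρ/ρ₀ = −αΔT + βΔS across each adjacent pair:
  9–94 m: −αΔT+βΔS = −(2.5 × 10⁻⁴)(-4.1)+(8 × 10⁻⁴)(+0.63) = 1.5 × 10⁻³ → stable
  94–244 m: −αΔT+βΔS = −(2.5 × 10⁻⁴)(-2.1)+(8 × 10⁻⁴)(-0.20) = 3.7 × 10⁻⁴ → stable
  244–250 m: −αΔT+βΔS = −(2.5 × 10⁻⁴)(+0.3)+(8 × 10⁻⁴)(-1.27) = -1.1 × 10⁻³ → UNSTABLE
The 244–250 m interval has Δρ < 0: lighter water underlies denser water.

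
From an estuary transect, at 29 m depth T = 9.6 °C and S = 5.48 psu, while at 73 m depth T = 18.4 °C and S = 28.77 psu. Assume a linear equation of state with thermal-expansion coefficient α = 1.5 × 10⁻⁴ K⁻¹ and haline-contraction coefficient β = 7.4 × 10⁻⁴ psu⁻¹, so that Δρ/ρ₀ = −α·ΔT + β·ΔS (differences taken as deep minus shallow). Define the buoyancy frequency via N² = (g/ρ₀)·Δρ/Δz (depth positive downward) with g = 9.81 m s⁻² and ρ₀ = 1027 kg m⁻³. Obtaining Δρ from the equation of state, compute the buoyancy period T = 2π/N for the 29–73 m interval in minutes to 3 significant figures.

1.76 min

ΔT = +8.8 K, ΔS = +23.29 psu (deep − shallow).
Δρ/ρ₀ = −αΔT + βΔS = -1.32 × 10⁻³ + 0.0172346 = 0.0159146, so Δρ ≈ 16.34 kg m⁻³.
N² = (g/ρ₀)·Δρ/Δz = g·(Δρ/ρ₀)/Δz = 9.81 × 0.0159146 / 44 = 3.5482 × 10⁻³ s⁻².
N = √(3.5482 × 10⁻³) = 0.059567 rad s⁻¹ → T = 2π/N = 105.48 s = 1.7580 min ≈ 1.76 min.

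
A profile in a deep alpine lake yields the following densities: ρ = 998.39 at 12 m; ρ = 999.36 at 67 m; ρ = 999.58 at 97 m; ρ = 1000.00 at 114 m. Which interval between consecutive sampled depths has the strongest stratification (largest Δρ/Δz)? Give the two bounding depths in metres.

Compute the density gradient over each adjacent pair:
  12–67 m: Δρ/Δz = 0.97/55 = 0.018 kg m⁻⁴
  67–97 m: Δρ/Δz = 0.22/30 = 7.3 × 10⁻³ kg m⁻⁴
  97–114 m: Δρ/Δz = 0.42/17 = 0.025 kg m⁻⁴
The largest gradient is in the 97–114 m interval — the pycnocline.

97–114 m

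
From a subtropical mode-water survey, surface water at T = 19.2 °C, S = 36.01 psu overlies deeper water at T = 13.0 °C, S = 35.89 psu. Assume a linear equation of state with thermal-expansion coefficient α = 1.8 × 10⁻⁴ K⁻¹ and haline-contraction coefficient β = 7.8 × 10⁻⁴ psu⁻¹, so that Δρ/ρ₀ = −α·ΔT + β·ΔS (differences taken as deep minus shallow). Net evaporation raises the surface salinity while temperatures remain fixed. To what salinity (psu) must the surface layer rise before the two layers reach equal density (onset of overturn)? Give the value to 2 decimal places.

37.32 psu

Neutral buoyancy requires −α(T_deep − T_surf) + β(S_deep − S_surf′) = 0.
S_surf′ = S_deep − (α/β)·ΔT = 35.89 − (1.8 × 10⁻⁴/7.8 × 10⁻⁴)·(-6.2) = 37.3208 psu.
Increase required: 37.3208 − 36.01 = 1.3108 psu.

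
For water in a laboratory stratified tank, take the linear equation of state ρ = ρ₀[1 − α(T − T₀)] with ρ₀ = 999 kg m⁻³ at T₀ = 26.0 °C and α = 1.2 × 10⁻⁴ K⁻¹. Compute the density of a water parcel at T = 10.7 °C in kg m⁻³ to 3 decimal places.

1000.834 kg m⁻³

T − T₀ = -15.3 K.
Bracket = 1 − α·(-15.3) = 1 + (1.836 × 10⁻³) = 1.0018360.
ρ = 999 × 1.0018360 = 1000.834 kg m⁻³.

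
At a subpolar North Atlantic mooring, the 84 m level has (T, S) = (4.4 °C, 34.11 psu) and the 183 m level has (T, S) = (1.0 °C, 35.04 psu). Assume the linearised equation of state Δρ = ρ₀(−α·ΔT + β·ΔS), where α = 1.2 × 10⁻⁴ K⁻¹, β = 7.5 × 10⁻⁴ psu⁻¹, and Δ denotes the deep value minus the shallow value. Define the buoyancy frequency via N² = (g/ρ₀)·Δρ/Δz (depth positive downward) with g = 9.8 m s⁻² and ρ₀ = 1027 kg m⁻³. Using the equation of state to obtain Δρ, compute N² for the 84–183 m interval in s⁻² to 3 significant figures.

1.09 × 10⁻⁴ s⁻²

ΔT = -3.4 K, ΔS = +0.93 psu (deep − shallow).
Δρ/ρ₀ = −αΔT + βΔS = 4.08 × 10⁻⁴ + 6.975 × 10⁻⁴ = 1.1055 × 10⁻³, so Δρ ≈ 1.135 kg m⁻³.
N² = (g/ρ₀)·Δρ/Δz = g·(Δρ/ρ₀)/Δz = 9.8 × 1.1055 × 10⁻³ / 99 = 1.0943 × 10⁻⁴ s⁻² ≈ 1.09 × 10⁻⁴ s⁻².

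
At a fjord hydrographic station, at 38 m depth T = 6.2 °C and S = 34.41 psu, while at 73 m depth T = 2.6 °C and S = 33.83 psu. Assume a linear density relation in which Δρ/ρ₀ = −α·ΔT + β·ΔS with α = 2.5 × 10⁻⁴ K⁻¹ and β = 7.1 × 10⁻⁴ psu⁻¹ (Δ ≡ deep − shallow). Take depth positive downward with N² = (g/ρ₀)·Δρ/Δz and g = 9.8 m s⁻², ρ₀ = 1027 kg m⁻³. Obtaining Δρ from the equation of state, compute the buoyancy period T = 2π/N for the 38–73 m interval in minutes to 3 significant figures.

ΔT = -3.6 K, ΔS = -0.58 psu (deep − shallow).
Δρ/ρ₀ = −αΔT + βΔS = 9.00 × 10⁻⁴ − 4.118 × 10⁻⁴ = 4.882 × 10⁻⁴, so Δρ ≈ 0.5014 kg m⁻³.
N² = (g/ρ₀)·Δρ/Δz = g·(Δρ/ρ₀)/Δz = 9.8 × 4.882 × 10⁻⁴ / 35 = 1.3670 × 10⁻⁴ s⁻².
N = √(1.3670 × 10⁻⁴) = 0.011692 rad s⁻¹ → T = 2π/N = 537.39 s = 8.9565 min ≈ 8.96 min.

8.96 min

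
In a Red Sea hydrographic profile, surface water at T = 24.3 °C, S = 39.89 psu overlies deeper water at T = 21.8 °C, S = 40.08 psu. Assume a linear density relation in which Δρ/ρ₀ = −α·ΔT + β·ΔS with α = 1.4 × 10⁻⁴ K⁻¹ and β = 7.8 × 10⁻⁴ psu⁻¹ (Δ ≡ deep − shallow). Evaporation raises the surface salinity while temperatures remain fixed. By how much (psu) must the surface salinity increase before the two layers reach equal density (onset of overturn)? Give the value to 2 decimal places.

Neutral buoyancy requires −α(T_deep − T_surf) + β(S_deep − S_surf′) = 0.
S_surf′ = S_deep − (α/β)·ΔT = 40.08 − (1.4 × 10⁻⁴/7.8 × 10⁻⁴)·(-2.5) = 40.5287 psu.
Increase required: 40.5287 − 39.89 = 0.6387 psu.

0.64 psu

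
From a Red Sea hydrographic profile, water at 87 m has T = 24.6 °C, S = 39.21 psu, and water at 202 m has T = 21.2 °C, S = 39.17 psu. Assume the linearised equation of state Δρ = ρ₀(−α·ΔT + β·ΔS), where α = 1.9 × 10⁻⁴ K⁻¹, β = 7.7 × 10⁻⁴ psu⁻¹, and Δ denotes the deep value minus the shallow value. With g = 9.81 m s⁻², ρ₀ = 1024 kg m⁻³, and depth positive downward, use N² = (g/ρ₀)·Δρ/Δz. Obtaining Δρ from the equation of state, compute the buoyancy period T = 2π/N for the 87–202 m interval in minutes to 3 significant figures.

ΔT = -3.4 K, ΔS = -0.04 psu (deep − shallow).
Δρ/ρ₀ = −αΔT + βΔS = 6.46 × 10⁻⁴ − 3.08 × 10⁻⁵ = 6.152 × 10⁻⁴, so Δρ ≈ 0.6300 kg m⁻³.
N² = (g/ρ₀)·Δρ/Δz = g·(Δρ/ρ₀)/Δz = 9.81 × 6.152 × 10⁻⁴ / 115 = 5.2479 × 10⁻⁵ s⁻².
N = √(5.2479 × 10⁻⁵) = 7.2442 × 10⁻³ rad s⁻¹ → T = 2π/N = 867.34 s = 14.456 min ≈ 14.5 min.

14.5 min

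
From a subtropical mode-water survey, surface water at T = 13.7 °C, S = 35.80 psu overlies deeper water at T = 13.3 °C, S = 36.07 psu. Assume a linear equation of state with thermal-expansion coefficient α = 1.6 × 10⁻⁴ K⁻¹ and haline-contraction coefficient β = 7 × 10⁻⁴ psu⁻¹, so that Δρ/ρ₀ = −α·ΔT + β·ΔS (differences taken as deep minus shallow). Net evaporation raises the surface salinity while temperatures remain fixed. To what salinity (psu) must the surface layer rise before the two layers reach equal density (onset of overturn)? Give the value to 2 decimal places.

Neutral buoyancy requires −α(T_deep − T_surf) + β(S_deep − S_surf′) = 0.
S_surf′ = S_deep − (α/β)·ΔT = 36.07 − (1.6 × 10⁻⁴/7 × 10⁻⁴)·(-0.4) = 36.1614 psu.
Increase required: 36.1614 − 35.80 = 0.3614 psu.

36.16 psu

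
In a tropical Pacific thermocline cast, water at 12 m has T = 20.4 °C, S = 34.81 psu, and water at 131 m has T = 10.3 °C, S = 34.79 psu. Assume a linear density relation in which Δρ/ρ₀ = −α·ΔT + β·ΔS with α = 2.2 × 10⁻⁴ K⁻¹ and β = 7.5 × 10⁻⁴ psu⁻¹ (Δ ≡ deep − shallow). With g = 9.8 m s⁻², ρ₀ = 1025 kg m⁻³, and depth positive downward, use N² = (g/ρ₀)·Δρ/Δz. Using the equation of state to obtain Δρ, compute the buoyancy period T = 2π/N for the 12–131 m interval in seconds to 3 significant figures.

ΔT = -10.1 K, ΔS = -0.02 psu (deep − shallow).
Δρ/ρ₀ = −αΔT + βΔS = 2.222 × 10⁻³ − 1.50 × 10⁻⁵ = 2.207 × 10⁻³, so Δρ ≈ 2.262 kg m⁻³.
N² = (g/ρ₀)·Δρ/Δz = g·(Δρ/ρ₀)/Δz = 9.8 × 2.207 × 10⁻³ / 119 = 1.8175 × 10⁻⁴ s⁻².
N = √(1.8175 × 10⁻⁴) = 0.013481 rad s⁻¹ → T = 2π/N = 466.08 s ≈ 466 s.

466 s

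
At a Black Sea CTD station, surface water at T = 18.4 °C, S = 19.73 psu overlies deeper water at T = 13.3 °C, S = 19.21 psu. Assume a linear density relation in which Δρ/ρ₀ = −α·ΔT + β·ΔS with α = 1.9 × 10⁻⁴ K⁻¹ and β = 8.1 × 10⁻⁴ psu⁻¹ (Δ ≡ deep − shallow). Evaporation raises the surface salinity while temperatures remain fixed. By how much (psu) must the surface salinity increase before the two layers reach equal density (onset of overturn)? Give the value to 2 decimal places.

Neutral buoyancy requires −α(T_deep − T_surf) + β(S_deep − S_surf′) = 0.
S_surf′ = S_deep − (α/β)·ΔT = 19.21 − (1.9 × 10⁻⁴/8.1 × 10⁻⁴)·(-5.1) = 20.4063 psu.
Increase required: 20.4063 − 19.73 = 0.6763 psu.

0.68 psu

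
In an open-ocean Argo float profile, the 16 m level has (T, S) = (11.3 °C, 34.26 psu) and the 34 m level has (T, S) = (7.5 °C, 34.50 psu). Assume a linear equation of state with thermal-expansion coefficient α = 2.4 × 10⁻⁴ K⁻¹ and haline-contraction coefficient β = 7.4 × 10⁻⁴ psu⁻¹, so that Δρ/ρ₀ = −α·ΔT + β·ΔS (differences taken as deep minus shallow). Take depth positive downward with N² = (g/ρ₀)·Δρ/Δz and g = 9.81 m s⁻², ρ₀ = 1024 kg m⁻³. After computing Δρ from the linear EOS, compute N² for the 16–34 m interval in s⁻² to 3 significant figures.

ΔT = -3.8 K, ΔS = +0.24 psu (deep − shallow).
Δρ/ρ₀ = −αΔT + βΔS = 9.12 × 10⁻⁴ + 1.776 × 10⁻⁴ = 1.0896 × 10⁻³, so Δρ ≈ 1.116 kg m⁻³.
N² = (g/ρ₀)·Δρ/Δz = g·(Δρ/ρ₀)/Δz = 9.81 × 1.0896 × 10⁻³ / 18 = 5.9383 × 10⁻⁴ s⁻² ≈ 5.94 × 10⁻⁴ s⁻².

5.94 × 10⁻⁴ s⁻²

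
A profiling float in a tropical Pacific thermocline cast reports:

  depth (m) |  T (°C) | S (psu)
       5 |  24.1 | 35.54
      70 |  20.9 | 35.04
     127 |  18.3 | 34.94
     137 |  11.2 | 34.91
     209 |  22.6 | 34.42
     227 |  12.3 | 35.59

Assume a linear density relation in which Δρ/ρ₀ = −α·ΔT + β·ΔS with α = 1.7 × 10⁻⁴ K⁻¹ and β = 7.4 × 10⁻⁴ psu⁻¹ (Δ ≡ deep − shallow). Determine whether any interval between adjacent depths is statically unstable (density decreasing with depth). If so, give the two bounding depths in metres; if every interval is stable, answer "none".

137–209 m

Evaluate Δρ/ρ₀ = −αΔT + βΔS across each adjacent pair:
  5–70 m: −αΔT+βΔS = −(1.7 × 10⁻⁴)(-3.2)+(7.4 × 10⁻⁴)(-0.50) = 1.7 × 10⁻⁴ → stable
  70–127 m: −αΔT+βΔS = −(1.7 × 10⁻⁴)(-2.6)+(7.4 × 10⁻⁴)(-0.10) = 3.7 × 10⁻⁴ → stable
  127–137 m: −αΔT+βΔS = −(1.7 × 10⁻⁴)(-7.1)+(7.4 × 10⁻⁴)(-0.03) = 1.2 × 10⁻³ → stable
  137–209 m: −αΔT+βΔS = −(1.7 × 10⁻⁴)(+11.4)+(7.4 × 10⁻⁴)(-0.49) = -2.3 × 10⁻³ → UNSTABLE
  209–227 m: −αΔT+βΔS = −(1.7 × 10⁻⁴)(-10.3)+(7.4 × 10⁻⁴)(+1.17) = 2.6 × 10⁻³ → stable
The 137–209 m interval has Δρ < 0: lighter water underlies denser water.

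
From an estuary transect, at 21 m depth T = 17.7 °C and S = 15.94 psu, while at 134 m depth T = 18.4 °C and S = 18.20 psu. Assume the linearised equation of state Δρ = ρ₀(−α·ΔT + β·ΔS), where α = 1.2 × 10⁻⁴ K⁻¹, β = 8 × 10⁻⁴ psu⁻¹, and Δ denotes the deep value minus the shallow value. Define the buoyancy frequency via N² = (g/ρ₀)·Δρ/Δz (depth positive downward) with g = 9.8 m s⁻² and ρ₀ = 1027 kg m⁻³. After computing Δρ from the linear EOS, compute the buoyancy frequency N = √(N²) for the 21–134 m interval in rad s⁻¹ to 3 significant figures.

ΔT = +0.7 K, ΔS = +2.26 psu (deep − shallow).
Δρ/ρ₀ = −αΔT + βΔS = -8.40 × 10⁻⁵ + 1.808 × 10⁻³ = 1.724 × 10⁻³, so Δρ ≈ 1.771 kg m⁻³.
N² = (g/ρ₀)·Δρ/Δz = g·(Δρ/ρ₀)/Δz = 9.8 × 1.724 × 10⁻³ / 113 = 1.4952 × 10⁻⁴ s⁻².
N = √(1.4952 × 10⁻⁴) = 0.012228 rad s⁻¹ ≈ 0.0122 rad s⁻¹.

0.0122 rad s⁻¹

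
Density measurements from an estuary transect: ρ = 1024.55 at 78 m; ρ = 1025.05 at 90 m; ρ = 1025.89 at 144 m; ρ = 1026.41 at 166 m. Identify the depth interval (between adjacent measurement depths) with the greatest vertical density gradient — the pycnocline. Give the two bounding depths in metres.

78–90 m

Compute the density gradient over each adjacent pair:
  78–90 m: Δρ/Δz = 0.50/12 = 0.042 kg m⁻⁴
  90–144 m: Δρ/Δz = 0.84/54 = 0.016 kg m⁻⁴
  144–166 m: Δρ/Δz = 0.52/22 = 0.024 kg m⁻⁴
The largest gradient is in the 78–90 m interval — the pycnocline.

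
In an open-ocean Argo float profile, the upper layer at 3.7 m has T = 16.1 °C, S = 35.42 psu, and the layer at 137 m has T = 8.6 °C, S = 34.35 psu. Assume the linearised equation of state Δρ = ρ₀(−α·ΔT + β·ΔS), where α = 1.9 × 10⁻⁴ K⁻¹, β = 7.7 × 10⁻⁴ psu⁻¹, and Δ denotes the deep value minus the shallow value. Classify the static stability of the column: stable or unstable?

ΔT = 8.6 − 16.1 = -7.5 K and ΔS = 34.35 − 35.42 = -1.07 psu (deep − shallow).
−αΔT = 1.425 × 10⁻³; βΔS = -8.239 × 10⁻⁴; sum Δρ/ρ₀ = 6.011 × 10⁻⁴.
Δρ/ρ₀ > 0, so Δρ > 0: deeper water is denser → statically stable.

stable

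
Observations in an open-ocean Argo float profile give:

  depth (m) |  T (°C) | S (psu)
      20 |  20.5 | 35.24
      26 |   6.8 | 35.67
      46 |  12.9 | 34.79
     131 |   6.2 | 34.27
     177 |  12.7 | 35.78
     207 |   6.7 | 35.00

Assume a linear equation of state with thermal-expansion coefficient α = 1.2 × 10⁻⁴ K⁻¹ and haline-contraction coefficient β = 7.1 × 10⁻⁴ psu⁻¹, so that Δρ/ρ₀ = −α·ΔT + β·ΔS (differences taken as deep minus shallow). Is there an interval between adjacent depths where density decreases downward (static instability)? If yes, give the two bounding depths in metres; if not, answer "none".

Evaluate Δρ/ρ₀ = −αΔT + βΔS across each adjacent pair:
  20–26 m: −αΔT+βΔS = −(1.2 × 10⁻⁴)(-13.7)+(7.1 × 10⁻⁴)(+0.43) = 1.9 × 10⁻³ → stable
  26–46 m: −αΔT+βΔS = −(1.2 × 10⁻⁴)(+6.1)+(7.1 × 10⁻⁴)(-0.88) = -1.4 × 10⁻³ → UNSTABLE
  46–131 m: −αΔT+βΔS = −(1.2 × 10⁻⁴)(-6.7)+(7.1 × 10⁻⁴)(-0.52) = 4.3 × 10⁻⁴ → stable
  131–177 m: −αΔT+βΔS = −(1.2 × 10⁻⁴)(+6.5)+(7.1 × 10⁻⁴)(+1.51) = 2.9 × 10⁻⁴ → stable
  177–207 m: −αΔT+βΔS = −(1.2 × 10⁻⁴)(-6.0)+(7.1 × 10⁻⁴)(-0.78) = 1.7 × 10⁻⁴ → stable
The 26–46 m interval has Δρ < 0: lighter water underlies denser water.

26–46 m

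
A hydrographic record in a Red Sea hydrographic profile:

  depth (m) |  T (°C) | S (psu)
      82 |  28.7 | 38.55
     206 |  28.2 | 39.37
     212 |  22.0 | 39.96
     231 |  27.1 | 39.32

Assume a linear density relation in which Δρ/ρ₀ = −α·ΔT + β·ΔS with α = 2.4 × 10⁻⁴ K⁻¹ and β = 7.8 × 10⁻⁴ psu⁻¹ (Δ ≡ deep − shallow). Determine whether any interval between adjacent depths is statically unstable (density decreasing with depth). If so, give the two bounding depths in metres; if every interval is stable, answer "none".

212–231 m

Evaluate Δρ/ρ₀ = −αΔT + βΔS across each adjacent pair:
  82–206 m: −αΔT+βΔS = −(2.4 × 10⁻⁴)(-0.5)+(7.8 × 10⁻⁴)(+0.82) = 7.6 × 10⁻⁴ → stable
  206–212 m: −αΔT+βΔS = −(2.4 × 10⁻⁴)(-6.2)+(7.8 × 10⁻⁴)(+0.59) = 1.9 × 10⁻³ → stable
  212–231 m: −αΔT+βΔS = −(2.4 × 10⁻⁴)(+5.1)+(7.8 × 10⁻⁴)(-0.64) = -1.7 × 10⁻³ → UNSTABLE
The 212–231 m interval has Δρ < 0: lighter water underlies denser water.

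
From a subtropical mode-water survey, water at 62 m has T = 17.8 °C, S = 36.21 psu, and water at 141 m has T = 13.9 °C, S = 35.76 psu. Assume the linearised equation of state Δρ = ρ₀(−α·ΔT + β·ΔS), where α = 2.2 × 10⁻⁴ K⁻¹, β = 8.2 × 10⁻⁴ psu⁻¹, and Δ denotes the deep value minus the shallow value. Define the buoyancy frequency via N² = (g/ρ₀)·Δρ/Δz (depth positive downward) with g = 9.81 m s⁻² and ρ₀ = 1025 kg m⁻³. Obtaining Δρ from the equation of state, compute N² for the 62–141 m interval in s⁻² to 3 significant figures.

ΔT = -3.9 K, ΔS = -0.45 psu (deep − shallow).
Δρ/ρ₀ = −αΔT + βΔS = 8.58 × 10⁻⁴ − 3.69 × 10⁻⁴ = 4.89 × 10⁻⁴, so Δρ ≈ 0.5012 kg m⁻³.
N² = (g/ρ₀)·Δρ/Δz = g·(Δρ/ρ₀)/Δz = 9.81 × 4.89 × 10⁻⁴ / 79 = 6.0723 × 10⁻⁵ s⁻² ≈ 6.07 × 10⁻⁵ s⁻².

6.07 × 10⁻⁵ s⁻²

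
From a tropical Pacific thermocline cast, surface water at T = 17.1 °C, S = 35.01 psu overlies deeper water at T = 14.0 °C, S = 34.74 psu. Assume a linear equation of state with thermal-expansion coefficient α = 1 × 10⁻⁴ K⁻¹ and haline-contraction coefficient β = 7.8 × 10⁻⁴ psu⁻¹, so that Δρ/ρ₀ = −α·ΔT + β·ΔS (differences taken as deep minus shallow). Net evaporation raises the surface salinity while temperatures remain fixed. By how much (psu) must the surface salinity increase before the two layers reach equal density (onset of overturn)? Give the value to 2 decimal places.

0.13 psu

Neutral buoyancy requires −α(T_deep − T_surf) + β(S_deep − S_surf′) = 0.
S_surf′ = S_deep − (α/β)·ΔT = 34.74 − (1 × 10⁻⁴/7.8 × 10⁻⁴)·(-3.1) = 35.1374 psu.
Increase required: 35.1374 − 35.01 = 0.1274 psu.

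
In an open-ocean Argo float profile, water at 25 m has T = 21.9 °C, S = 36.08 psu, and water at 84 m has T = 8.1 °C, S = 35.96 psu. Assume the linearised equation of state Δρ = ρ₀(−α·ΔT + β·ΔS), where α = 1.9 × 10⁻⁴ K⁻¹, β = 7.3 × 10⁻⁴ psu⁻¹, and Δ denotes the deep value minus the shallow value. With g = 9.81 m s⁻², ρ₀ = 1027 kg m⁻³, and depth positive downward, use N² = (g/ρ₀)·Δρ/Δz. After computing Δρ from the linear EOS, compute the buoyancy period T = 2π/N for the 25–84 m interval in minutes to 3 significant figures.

5.10 min

ΔT = -13.8 K, ΔS = -0.12 psu (deep − shallow).
Δρ/ρ₀ = −αΔT + βΔS = 2.622 × 10⁻³ − 8.76 × 10⁻⁵ = 2.5344 × 10⁻³, so Δρ ≈ 2.603 kg m⁻³.
N² = (g/ρ₀)·Δρ/Δz = g·(Δρ/ρ₀)/Δz = 9.81 × 2.5344 × 10⁻³ / 59 = 4.2140 × 10⁻⁴ s⁻².
N = √(4.2140 × 10⁻⁴) = 0.020528 rad s⁻¹ → T = 2π/N = 306.08 s = 5.1013 min ≈ 5.10 min.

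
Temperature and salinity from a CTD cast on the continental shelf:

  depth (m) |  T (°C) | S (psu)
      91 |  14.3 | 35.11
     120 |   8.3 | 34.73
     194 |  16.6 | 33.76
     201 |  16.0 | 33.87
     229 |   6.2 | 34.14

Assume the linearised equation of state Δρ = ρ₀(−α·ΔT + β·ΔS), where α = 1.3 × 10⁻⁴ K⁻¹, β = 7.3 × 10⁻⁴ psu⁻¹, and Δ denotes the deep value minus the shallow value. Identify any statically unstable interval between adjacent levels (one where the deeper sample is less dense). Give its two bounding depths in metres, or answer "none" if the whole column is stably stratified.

Evaluate Δρ/ρ₀ = −αΔT + βΔS across each adjacent pair:
  91–120 m: −αΔT+βΔS = −(1.3 × 10⁻⁴)(-6.0)+(7.3 × 10⁻⁴)(-0.38) = 5.0 × 10⁻⁴ → stable
  120–194 m: −αΔT+βΔS = −(1.3 × 10⁻⁴)(+8.3)+(7.3 × 10⁻⁴)(-0.97) = -1.8 × 10⁻³ → UNSTABLE
  194–201 m: −αΔT+βΔS = −(1.3 × 10⁻⁴)(-0.6)+(7.3 × 10⁻⁴)(+0.11) = 1.6 × 10⁻⁴ → stable
  201–229 m: −αΔT+βΔS = −(1.3 × 10⁻⁴)(-9.8)+(7.3 × 10⁻⁴)(+0.27) = 1.5 × 10⁻³ → stable
The 120–194 m interval has Δρ < 0: lighter water underlies denser water.

120–194 m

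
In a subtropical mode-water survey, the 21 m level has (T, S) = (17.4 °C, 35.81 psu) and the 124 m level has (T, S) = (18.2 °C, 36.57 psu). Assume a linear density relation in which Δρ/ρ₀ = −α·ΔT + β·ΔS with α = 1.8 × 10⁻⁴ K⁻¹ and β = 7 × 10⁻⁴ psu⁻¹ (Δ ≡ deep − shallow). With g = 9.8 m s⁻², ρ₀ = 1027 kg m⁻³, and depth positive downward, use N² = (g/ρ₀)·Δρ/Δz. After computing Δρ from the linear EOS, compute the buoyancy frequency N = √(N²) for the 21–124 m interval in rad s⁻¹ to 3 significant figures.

ΔT = +0.8 K, ΔS = +0.76 psu (deep − shallow).
Δρ/ρ₀ = −αΔT + βΔS = -1.44 × 10⁻⁴ + 5.32 × 10⁻⁴ = 3.88 × 10⁻⁴, so Δρ ≈ 0.3985 kg m⁻³.
N² = (g/ρ₀)·Δρ/Δz = g·(Δρ/ρ₀)/Δz = 9.8 × 3.88 × 10⁻⁴ / 103 = 3.6917 × 10⁻⁵ s⁻².
N = √(3.6917 × 10⁻⁵) = 6.0759 × 10⁻³ rad s⁻¹ ≈ 6.08 × 10⁻³ rad s⁻¹.

6.08 × 10⁻³ rad s⁻¹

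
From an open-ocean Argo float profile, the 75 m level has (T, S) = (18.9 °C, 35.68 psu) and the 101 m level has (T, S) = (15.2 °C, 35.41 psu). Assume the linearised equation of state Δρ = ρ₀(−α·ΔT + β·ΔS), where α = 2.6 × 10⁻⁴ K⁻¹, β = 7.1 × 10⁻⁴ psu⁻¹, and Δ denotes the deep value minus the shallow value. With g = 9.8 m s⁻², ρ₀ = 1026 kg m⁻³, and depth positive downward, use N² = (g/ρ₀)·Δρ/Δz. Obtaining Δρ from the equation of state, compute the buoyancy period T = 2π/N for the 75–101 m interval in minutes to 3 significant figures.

6.15 min

ΔT = -3.7 K, ΔS = -0.27 psu (deep − shallow).
Δρ/ρ₀ = −αΔT + βΔS = 9.62 × 10⁻⁴ − 1.917 × 10⁻⁴ = 7.703 × 10⁻⁴, so Δρ ≈ 0.7903 kg m⁻³.
N² = (g/ρ₀)·Δρ/Δz = g·(Δρ/ρ₀)/Δz = 9.8 × 7.703 × 10⁻⁴ / 26 = 2.9034 × 10⁻⁴ s⁻².
N = √(2.9034 × 10⁻⁴) = 0.017039 rad s⁻¹ → T = 2π/N = 368.75 s = 6.1458 min ≈ 6.15 min.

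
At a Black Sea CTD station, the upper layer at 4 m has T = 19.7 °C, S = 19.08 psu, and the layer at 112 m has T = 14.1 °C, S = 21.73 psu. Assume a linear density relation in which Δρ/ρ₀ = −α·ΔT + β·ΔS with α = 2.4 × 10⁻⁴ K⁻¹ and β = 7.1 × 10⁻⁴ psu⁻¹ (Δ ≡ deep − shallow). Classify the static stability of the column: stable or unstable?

ΔT = 14.1 − 19.7 = -5.6 K and ΔS = 21.73 − 19.08 = +2.65 psu (deep − shallow).
−αΔT = 1.344 × 10⁻³; βΔS = 1.8815 × 10⁻³; sum Δρ/ρ₀ = 3.2255 × 10⁻³.
Δρ/ρ₀ > 0, so Δρ > 0: deeper water is denser → statically stable.

stable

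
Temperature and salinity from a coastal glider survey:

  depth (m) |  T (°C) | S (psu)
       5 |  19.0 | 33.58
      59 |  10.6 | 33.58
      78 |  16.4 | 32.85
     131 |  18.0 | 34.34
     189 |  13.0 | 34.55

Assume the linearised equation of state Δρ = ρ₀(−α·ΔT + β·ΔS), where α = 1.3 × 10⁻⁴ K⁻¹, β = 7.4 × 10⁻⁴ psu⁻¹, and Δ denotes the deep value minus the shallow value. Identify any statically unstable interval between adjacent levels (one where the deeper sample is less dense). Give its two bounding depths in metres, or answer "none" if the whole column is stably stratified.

59–78 m

Evaluate Δρ/ρ₀ = −αΔT + βΔS across each adjacent pair:
  5–59 m: −αΔT+βΔS = −(1.3 × 10⁻⁴)(-8.4)+(7.4 × 10⁻⁴)(+0.00) = 1.1 × 10⁻³ → stable
  59–78 m: −αΔT+βΔS = −(1.3 × 10⁻⁴)(+5.8)+(7.4 × 10⁻⁴)(-0.73) = -1.3 × 10⁻³ → UNSTABLE
  78–131 m: −αΔT+βΔS = −(1.3 × 10⁻⁴)(+1.6)+(7.4 × 10⁻⁴)(+1.49) = 8.9 × 10⁻⁴ → stable
  131–189 m: −αΔT+βΔS = −(1.3 × 10⁻⁴)(-5.0)+(7.4 × 10⁻⁴)(+0.21) = 8.1 × 10⁻⁴ → stable
The 59–78 m interval has Δρ < 0: lighter water underlies denser water.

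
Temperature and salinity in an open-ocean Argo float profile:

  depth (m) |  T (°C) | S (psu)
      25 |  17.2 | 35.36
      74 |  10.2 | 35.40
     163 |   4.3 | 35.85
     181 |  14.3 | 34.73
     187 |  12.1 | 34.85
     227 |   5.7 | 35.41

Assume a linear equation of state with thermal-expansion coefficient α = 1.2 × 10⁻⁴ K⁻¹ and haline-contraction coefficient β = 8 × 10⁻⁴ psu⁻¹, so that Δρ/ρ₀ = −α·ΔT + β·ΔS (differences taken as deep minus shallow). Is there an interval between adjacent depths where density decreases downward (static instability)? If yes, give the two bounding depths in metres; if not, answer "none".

163–181 m

Evaluate Δρ/ρ₀ = −αΔT + βΔS across each adjacent pair:
  25–74 m: −αΔT+βΔS = −(1.2 × 10⁻⁴)(-7.0)+(8 × 10⁻⁴)(+0.04) = 8.7 × 10⁻⁴ → stable
  74–163 m: −αΔT+βΔS = −(1.2 × 10⁻⁴)(-5.9)+(8 × 10⁻⁴)(+0.45) = 1.1 × 10⁻³ → stable
  163–181 m: −αΔT+βΔS = −(1.2 × 10⁻⁴)(+10.0)+(8 × 10⁻⁴)(-1.12) = -2.1 × 10⁻³ → UNSTABLE
  181–187 m: −αΔT+βΔS = −(1.2 × 10⁻⁴)(-2.2)+(8 × 10⁻⁴)(+0.12) = 3.6 × 10⁻⁴ → stable
  187–227 m: −αΔT+βΔS = −(1.2 × 10⁻⁴)(-6.4)+(8 × 10⁻⁴)(+0.56) = 1.2 × 10⁻³ → stable
The 163–181 m interval has Δρ < 0: lighter water underlies denser water.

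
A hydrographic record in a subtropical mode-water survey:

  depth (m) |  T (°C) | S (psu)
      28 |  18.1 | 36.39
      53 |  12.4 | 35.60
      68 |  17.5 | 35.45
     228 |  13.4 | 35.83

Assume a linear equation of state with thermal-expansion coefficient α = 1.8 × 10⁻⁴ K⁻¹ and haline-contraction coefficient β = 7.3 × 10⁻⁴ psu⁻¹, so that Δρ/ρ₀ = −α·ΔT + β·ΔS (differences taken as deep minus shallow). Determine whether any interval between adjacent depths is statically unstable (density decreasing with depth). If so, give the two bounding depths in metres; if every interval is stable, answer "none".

Evaluate Δρ/ρ₀ = −αΔT + βΔS across each adjacent pair:
  28–53 m: −αΔT+βΔS = −(1.8 × 10⁻⁴)(-5.7)+(7.3 × 10⁻⁴)(-0.79) = 4.5 × 10⁻⁴ → stable
  53–68 m: −αΔT+βΔS = −(1.8 × 10⁻⁴)(+5.1)+(7.3 × 10⁻⁴)(-0.15) = -1.0 × 10⁻³ → UNSTABLE
  68–228 m: −αΔT+βΔS = −(1.8 × 10⁻⁴)(-4.1)+(7.3 × 10⁻⁴)(+0.38) = 1.0 × 10⁻³ → stable
The 53–68 m interval has Δρ < 0: lighter water underlies denser water.

53–68 m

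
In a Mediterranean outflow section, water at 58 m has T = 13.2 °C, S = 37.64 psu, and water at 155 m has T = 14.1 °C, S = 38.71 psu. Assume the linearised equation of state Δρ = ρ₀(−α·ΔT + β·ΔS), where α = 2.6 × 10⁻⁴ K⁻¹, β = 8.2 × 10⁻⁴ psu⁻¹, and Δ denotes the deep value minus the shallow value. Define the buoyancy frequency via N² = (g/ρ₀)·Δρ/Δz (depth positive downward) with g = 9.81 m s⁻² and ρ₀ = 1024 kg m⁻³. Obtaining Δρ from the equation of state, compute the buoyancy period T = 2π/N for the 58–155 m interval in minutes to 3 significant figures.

ΔT = +0.9 K, ΔS = +1.07 psu (deep − shallow).
Δρ/ρ₀ = −αΔT + βΔS = -2.34 × 10⁻⁴ + 8.774 × 10⁻⁴ = 6.434 × 10⁻⁴, so Δρ ≈ 0.6588 kg m⁻³.
N² = (g/ρ₀)·Δρ/Δz = g·(Δρ/ρ₀)/Δz = 9.81 × 6.434 × 10⁻⁴ / 97 = 6.5070 × 10⁻⁵ s⁻².
N = √(6.5070 × 10⁻⁵) = 8.0666 × 10⁻³ rad s⁻¹ → T = 2π/N = 778.91 s = 12.982 min ≈ 13.0 min.

13.0 min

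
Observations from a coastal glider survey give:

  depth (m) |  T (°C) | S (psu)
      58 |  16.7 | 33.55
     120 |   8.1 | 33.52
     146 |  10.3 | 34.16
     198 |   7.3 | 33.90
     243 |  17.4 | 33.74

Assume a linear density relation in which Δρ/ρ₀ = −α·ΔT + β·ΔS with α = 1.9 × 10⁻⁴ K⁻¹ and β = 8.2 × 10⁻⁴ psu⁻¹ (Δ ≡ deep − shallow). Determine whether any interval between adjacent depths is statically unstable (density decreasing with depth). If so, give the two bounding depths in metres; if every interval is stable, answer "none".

Evaluate Δρ/ρ₀ = −αΔT + βΔS across each adjacent pair:
  58–120 m: −αΔT+βΔS = −(1.9 × 10⁻⁴)(-8.6)+(8.2 × 10⁻⁴)(-0.03) = 1.6 × 10⁻³ → stable
  120–146 m: −αΔT+βΔS = −(1.9 × 10⁻⁴)(+2.2)+(8.2 × 10⁻⁴)(+0.64) = 1.1 × 10⁻⁴ → stable
  146–198 m: −αΔT+βΔS = −(1.9 × 10⁻⁴)(-3.0)+(8.2 × 10⁻⁴)(-0.26) = 3.6 × 10⁻⁴ → stable
  198–243 m: −αΔT+βΔS = −(1.9 × 10⁻⁴)(+10.1)+(8.2 × 10⁻⁴)(-0.16) = -2.1 × 10⁻³ → UNSTABLE
The 198–243 m interval has Δρ < 0: lighter water underlies denser water.

198–243 m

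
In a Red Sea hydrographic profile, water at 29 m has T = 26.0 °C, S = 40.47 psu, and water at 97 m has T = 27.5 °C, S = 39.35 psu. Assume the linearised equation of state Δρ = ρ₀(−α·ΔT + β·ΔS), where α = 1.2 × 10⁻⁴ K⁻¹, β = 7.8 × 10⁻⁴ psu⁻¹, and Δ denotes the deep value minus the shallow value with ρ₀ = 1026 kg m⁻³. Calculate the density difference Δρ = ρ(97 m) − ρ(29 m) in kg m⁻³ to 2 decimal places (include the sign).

-1.08 kg m⁻³

ΔT = +1.5 K, ΔS = -1.12 psu (deep − shallow).
Δρ/ρ₀ = −(1.2 × 10⁻⁴)(+1.5) + (7.8 × 10⁻⁴)(-1.12) = -1.0536 × 10⁻³.
Δρ = 1026 × (-1.0536 × 10⁻³) = -1.08 kg m⁻³.
Negative Δρ: lighter below, statically unstable.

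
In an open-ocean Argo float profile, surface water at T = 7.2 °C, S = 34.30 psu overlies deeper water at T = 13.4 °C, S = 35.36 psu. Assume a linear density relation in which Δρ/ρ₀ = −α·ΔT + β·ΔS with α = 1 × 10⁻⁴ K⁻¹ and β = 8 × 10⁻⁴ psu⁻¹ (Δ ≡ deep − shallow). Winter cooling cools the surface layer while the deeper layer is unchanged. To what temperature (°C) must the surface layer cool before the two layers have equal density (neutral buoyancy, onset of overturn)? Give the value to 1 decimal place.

4.9 °C

Neutral buoyancy requires Δρ = 0, i.e. −α(T_deep − T_surf′) + β(S_deep − S_surf) = 0.
T_surf′ = T_deep − (β/α)·ΔS = 13.4 − (8 × 10⁻⁴/1 × 10⁻⁴)·(+1.06) = 4.920 °C.
Cooling required: 7.2 − (4.920) = 2.280 °C.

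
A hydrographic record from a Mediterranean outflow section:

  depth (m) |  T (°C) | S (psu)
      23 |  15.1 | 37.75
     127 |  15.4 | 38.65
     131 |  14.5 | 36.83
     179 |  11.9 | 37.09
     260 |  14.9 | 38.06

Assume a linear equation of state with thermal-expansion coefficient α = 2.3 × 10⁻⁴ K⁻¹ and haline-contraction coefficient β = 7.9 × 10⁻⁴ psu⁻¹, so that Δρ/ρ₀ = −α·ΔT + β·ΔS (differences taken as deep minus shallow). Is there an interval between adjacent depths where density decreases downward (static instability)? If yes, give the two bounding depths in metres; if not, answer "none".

127–131 m

Evaluate Δρ/ρ₀ = −αΔT + βΔS across each adjacent pair:
  23–127 m: −αΔT+βΔS = −(2.3 × 10⁻⁴)(+0.3)+(7.9 × 10⁻⁴)(+0.90) = 6.4 × 10⁻⁴ → stable
  127–131 m: −αΔT+βΔS = −(2.3 × 10⁻⁴)(-0.9)+(7.9 × 10⁻⁴)(-1.82) = -1.2 × 10⁻³ → UNSTABLE
  131–179 m: −αΔT+βΔS = −(2.3 × 10⁻⁴)(-2.6)+(7.9 × 10⁻⁴)(+0.26) = 8.0 × 10⁻⁴ → stable
  179–260 m: −αΔT+βΔS = −(2.3 × 10⁻⁴)(+3.0)+(7.9 × 10⁻⁴)(+0.97) = 7.6 × 10⁻⁵ → stable
The 127–131 m interval has Δρ < 0: lighter water underlies denser water.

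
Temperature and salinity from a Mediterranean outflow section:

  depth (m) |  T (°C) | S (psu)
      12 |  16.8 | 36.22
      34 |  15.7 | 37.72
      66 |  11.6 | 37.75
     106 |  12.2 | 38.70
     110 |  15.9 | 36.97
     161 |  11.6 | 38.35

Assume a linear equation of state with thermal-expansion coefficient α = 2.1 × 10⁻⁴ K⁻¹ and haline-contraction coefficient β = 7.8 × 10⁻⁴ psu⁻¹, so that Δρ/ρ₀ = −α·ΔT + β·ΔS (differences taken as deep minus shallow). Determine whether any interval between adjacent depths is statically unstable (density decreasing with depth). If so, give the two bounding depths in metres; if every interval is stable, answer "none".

106–110 m

Evaluate Δρ/ρ₀ = −αΔT + βΔS across each adjacent pair:
  12–34 m: −αΔT+βΔS = −(2.1 × 10⁻⁴)(-1.1)+(7.8 × 10⁻⁴)(+1.50) = 1.4 × 10⁻³ → stable
  34–66 m: −αΔT+βΔS = −(2.1 × 10⁻⁴)(-4.1)+(7.8 × 10⁻⁴)(+0.03) = 8.8 × 10⁻⁴ → stable
  66–106 m: −αΔT+βΔS = −(2.1 × 10⁻⁴)(+0.6)+(7.8 × 10⁻⁴)(+0.95) = 6.1 × 10⁻⁴ → stable
  106–110 m: −αΔT+βΔS = −(2.1 × 10⁻⁴)(+3.7)+(7.8 × 10⁻⁴)(-1.73) = -2.1 × 10⁻³ → UNSTABLE
  110–161 m: −αΔT+βΔS = −(2.1 × 10⁻⁴)(-4.3)+(7.8 × 10⁻⁴)(+1.38) = 2.0 × 10⁻³ → stable
The 106–110 m interval has Δρ < 0: lighter water underlies denser water.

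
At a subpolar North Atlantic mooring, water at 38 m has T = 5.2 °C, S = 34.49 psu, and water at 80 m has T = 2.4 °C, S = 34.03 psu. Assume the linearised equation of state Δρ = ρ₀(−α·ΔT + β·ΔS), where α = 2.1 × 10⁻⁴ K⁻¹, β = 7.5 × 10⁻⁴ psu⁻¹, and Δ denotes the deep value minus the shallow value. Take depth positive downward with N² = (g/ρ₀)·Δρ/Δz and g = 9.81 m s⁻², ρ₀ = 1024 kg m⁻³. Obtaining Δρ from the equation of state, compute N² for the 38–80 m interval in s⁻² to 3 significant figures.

5.68 × 10⁻⁵ s⁻²

ΔT = -2.8 K, ΔS = -0.46 psu (deep − shallow).
Δρ/ρ₀ = −αΔT + βΔS = 5.88 × 10⁻⁴ − 3.45 × 10⁻⁴ = 2.43 × 10⁻⁴, so Δρ ≈ 0.2488 kg m⁻³.
N² = (g/ρ₀)·Δρ/Δz = g·(Δρ/ρ₀)/Δz = 9.81 × 2.43 × 10⁻⁴ / 42 = 5.6758 × 10⁻⁵ s⁻² ≈ 5.68 × 10⁻⁵ s⁻².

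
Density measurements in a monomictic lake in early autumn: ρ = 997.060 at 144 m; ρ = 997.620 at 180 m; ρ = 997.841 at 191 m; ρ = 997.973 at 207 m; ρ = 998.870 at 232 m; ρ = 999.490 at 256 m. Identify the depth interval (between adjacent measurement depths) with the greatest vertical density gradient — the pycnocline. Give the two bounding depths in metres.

Compute the density gradient over each adjacent pair:
  144–180 m: Δρ/Δz = 0.560/36 = 0.016 kg m⁻⁴
  180–191 m: Δρ/Δz = 0.221/11 = 0.020 kg m⁻⁴
  191–207 m: Δρ/Δz = 0.132/16 = 8.3 × 10⁻³ kg m⁻⁴
  207–232 m: Δρ/Δz = 0.897/25 = 0.036 kg m⁻⁴
  232–256 m: Δρ/Δz = 0.620/24 = 0.026 kg m⁻⁴
The largest gradient is in the 207–232 m interval — the pycnocline.

207–232 m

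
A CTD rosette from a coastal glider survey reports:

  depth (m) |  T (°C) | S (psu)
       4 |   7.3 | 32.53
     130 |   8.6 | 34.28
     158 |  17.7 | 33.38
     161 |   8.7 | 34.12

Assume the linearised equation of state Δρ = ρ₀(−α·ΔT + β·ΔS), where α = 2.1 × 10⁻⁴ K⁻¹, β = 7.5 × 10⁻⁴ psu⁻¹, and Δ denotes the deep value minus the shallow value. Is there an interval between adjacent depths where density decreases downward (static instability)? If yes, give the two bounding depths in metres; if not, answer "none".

130–158 m

Evaluate Δρ/ρ₀ = −αΔT + βΔS across each adjacent pair:
  4–130 m: −αΔT+βΔS = −(2.1 × 10⁻⁴)(+1.3)+(7.5 × 10⁻⁴)(+1.75) = 1.0 × 10⁻³ → stable
  130–158 m: −αΔT+βΔS = −(2.1 × 10⁻⁴)(+9.1)+(7.5 × 10⁻⁴)(-0.90) = -2.6 × 10⁻³ → UNSTABLE
  158–161 m: −αΔT+βΔS = −(2.1 × 10⁻⁴)(-9.0)+(7.5 × 10⁻⁴)(+0.74) = 2.4 × 10⁻³ → stable
The 130–158 m interval has Δρ < 0: lighter water underlies denser water.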